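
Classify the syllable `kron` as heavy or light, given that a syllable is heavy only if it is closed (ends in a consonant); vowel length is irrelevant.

`kron`: short vowel, closed (coda /n/). Closed (coda /n/) → heavy.

heavy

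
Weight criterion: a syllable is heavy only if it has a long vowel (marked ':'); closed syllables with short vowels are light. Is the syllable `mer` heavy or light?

`mer`: short vowel, closed (coda /r/). Short vowel → light.

light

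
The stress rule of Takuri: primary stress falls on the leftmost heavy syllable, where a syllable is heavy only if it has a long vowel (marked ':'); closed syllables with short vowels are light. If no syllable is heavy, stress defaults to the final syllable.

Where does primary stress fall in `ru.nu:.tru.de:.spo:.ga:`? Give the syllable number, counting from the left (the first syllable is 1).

Weights: 1 ru L, 2 nu: H, 3 tru L, 4 de: H, 5 spo: H, 6 ga: H.
Heavy syllables in the domain: 2, 4, 5, 6. The leftmost is syllable 2 (nu:).
Primary stress: syllable 2 → ru.ˈnu:.tru.de:.spo:.ga:.

2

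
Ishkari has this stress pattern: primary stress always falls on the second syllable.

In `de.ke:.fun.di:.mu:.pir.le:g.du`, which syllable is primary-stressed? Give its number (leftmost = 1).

2

The word has 8 syllables; the second syllable is syllable 2 (ke:).
Primary stress: syllable 2 → de.ˈke:.fun.di:.mu:.pir.le:g.du.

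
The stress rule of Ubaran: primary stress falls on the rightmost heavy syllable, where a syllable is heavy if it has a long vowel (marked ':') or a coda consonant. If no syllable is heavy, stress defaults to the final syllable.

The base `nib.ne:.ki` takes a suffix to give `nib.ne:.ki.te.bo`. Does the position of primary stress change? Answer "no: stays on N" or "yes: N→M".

Base `nib.ne:.ki` (3 syllables):
  Weights: 1 nib H, 2 ne: H, 3 ki L.
  Heavy syllables in the domain: 1, 2. The rightmost is syllable 2 (ne:).
  → primary stress on syllable 2.
Suffixed `nib.ne:.ki.te.bo` (5 syllables):
  Weights: 1 nib H, 2 ne: H, 3 ki L, 4 te L, 5 bo L.
  Heavy syllables in the domain: 1, 2. The rightmost is syllable 2 (ne:).
  → primary stress on syllable 2.

no: stays on 2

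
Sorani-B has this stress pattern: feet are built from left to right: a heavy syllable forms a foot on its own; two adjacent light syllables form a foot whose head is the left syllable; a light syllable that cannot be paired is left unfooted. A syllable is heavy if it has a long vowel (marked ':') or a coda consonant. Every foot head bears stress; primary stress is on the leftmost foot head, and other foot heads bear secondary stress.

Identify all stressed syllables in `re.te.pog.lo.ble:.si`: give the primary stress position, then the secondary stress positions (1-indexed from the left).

Weights: 1 re L, 2 te L, 3 pog H, 4 lo L, 5 ble: H, 6 si L.
Parse left to right (heavy = foot alone; LL = one foot; stranded L unfooted): (ˈre.te) (ˈpog) lo (ˈble:) si.
Foot heads: 1, 3, 5.
Primary stress on the leftmost head = syllable 1.
Secondary stress on 3, 5: ˈre.te.ˌpog.lo.ˌble:.si.

primary 1, secondary 3, 5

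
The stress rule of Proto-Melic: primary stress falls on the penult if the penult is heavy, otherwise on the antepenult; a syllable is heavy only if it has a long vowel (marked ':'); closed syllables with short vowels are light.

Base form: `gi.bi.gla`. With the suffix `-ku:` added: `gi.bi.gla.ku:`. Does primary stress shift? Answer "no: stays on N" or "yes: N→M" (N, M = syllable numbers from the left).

yes: 1→2

Base `gi.bi.gla` (3 syllables):
  Weights: 1 gi L, 2 bi L, 3 gla L.
  The penult (syllable 2, bi) is light, so stress falls on the antepenult (syllable 1, gi).
  → primary stress on syllable 1.
Suffixed `gi.bi.gla.ku:` (4 syllables):
  Weights: 2 bi L, 3 gla L, 4 ku: H.
  The penult (syllable 3, gla) is light, so stress falls on the antepenult (syllable 2, bi).
  → primary stress on syllable 2.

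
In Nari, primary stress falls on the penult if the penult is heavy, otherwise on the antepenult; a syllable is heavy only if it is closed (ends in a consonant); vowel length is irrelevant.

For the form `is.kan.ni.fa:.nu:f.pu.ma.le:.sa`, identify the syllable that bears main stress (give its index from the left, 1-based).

7

Weights: 7 ma L, 8 le: L, 9 sa L.
The penult (syllable 8, le:) is light, so stress falls on the antepenult (syllable 7, ma).
Primary stress: syllable 7 → is.kan.ni.fa:.nu:f.pu.ˈma.le:.sa.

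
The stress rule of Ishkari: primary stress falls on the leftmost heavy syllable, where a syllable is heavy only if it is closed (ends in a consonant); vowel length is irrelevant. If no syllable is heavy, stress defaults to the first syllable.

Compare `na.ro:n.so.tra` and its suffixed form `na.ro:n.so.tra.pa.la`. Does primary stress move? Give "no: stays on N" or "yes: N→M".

Base `na.ro:n.so.tra` (4 syllables):
  Weights: 1 na L, 2 ro:n H, 3 so L, 4 tra L.
  Heavy syllables in the domain: 2. The leftmost is syllable 2 (ro:n).
  → primary stress on syllable 2.
Suffixed `na.ro:n.so.tra.pa.la` (6 syllables):
  Weights: 1 na L, 2 ro:n H, 3 so L, 4 tra L, 5 pa L, 6 la L.
  Heavy syllables in the domain: 2. The leftmost is syllable 2 (ro:n).
  → primary stress on syllable 2.

no: stays on 2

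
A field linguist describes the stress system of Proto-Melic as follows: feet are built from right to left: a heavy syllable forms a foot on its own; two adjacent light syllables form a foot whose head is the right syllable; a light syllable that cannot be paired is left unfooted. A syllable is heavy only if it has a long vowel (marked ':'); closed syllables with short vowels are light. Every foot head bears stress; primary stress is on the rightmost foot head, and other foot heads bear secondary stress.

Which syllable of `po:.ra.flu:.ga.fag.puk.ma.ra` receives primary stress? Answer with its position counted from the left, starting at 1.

8

Weights: 1 po: H, 2 ra L, 3 flu: H, 4 ga L, 5 fag L, 6 puk L, 7 ma L, 8 ra L.
Parse right to left (heavy = foot alone; LL = one foot; stranded L unfooted): (ˈpo:) ra (ˈflu:) ga (fag.ˈpuk) (ma.ˈra).
Foot heads: 1, 3, 6, 8.
Primary stress on the rightmost head = syllable 8.
Primary stress: syllable 8 → po:.ra.flu:.ga.fag.puk.ma.ˈra.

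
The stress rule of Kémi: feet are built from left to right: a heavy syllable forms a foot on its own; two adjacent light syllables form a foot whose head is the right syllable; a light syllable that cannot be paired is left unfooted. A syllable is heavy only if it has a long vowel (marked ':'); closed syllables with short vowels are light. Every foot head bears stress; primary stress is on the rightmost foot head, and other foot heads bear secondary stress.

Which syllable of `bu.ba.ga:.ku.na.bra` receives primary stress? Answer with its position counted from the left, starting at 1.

5

Weights: 1 bu L, 2 ba L, 3 ga: H, 4 ku L, 5 na L, 6 bra L.
Parse left to right (heavy = foot alone; LL = one foot; stranded L unfooted): (bu.ˈba) (ˈga:) (ku.ˈna) bra.
Foot heads: 2, 3, 5.
Primary stress on the rightmost head = syllable 5.
Primary stress: syllable 5 → bu.ba.ga:.ku.ˈna.bra.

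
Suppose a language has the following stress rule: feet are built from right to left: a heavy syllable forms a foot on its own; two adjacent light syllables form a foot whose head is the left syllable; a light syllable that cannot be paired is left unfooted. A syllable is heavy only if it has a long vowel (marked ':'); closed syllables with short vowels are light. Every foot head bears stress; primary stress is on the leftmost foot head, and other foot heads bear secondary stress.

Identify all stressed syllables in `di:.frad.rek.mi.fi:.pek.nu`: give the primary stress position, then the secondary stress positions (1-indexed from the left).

primary 1, secondary 3, 5, 6

Weights: 1 di: H, 2 frad L, 3 rek L, 4 mi L, 5 fi: H, 6 pek L, 7 nu L.
Parse right to left (heavy = foot alone; LL = one foot; stranded L unfooted): (ˈdi:) frad (ˈrek.mi) (ˈfi:) (ˈpek.nu).
Foot heads: 1, 3, 5, 6.
Primary stress on the leftmost head = syllable 1.
Secondary stress on 3, 5, 6: ˈdi:.frad.ˌrek.mi.ˌfi:.ˌpek.nu.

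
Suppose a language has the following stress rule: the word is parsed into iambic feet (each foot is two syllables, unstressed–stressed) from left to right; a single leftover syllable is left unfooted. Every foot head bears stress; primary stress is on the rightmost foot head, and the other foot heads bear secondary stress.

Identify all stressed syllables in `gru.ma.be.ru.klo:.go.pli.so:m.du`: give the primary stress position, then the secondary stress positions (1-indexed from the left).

primary 8, secondary 2, 4, 6

Parse left to right into iambic (σˈσ) feet: (gru.ˈma) (be.ˈru) (klo:.ˈgo) (pli.ˈso:m) du. Syllable 9 is left unfooted.
Foot heads (stressed positions): 2, 4, 6, 8.
End Rule Rightmost: primary stress on the rightmost head = syllable 8.
Secondary stress on 2, 4, 6: gru.ˌma.be.ˌru.klo:.ˌgo.pli.ˈso:m.du.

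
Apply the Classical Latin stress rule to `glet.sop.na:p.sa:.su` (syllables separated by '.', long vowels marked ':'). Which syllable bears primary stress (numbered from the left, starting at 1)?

4

Classical Latin: stress the penult if heavy (long vowel or closed), else the antepenult.
Weights: 3 na:p H, 4 sa: H, 5 su L.
The penult (syllable 4, sa:) is heavy, so it takes stress.
Stress on syllable 4: glet.sop.na:p.ˈsa:.su.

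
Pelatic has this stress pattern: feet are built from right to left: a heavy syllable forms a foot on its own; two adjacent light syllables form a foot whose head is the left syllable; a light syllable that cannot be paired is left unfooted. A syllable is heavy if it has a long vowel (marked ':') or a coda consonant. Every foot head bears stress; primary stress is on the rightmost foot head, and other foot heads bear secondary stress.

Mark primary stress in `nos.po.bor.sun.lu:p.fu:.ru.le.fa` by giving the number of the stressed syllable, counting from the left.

Weights: 1 nos H, 2 po L, 3 bor H, 4 sun H, 5 lu:p H, 6 fu: H, 7 ru L, 8 le L, 9 fa L.
Parse right to left (heavy = foot alone; LL = one foot; stranded L unfooted): (ˈnos) po (ˈbor) (ˈsun) (ˈlu:p) (ˈfu:) ru (ˈle.fa).
Foot heads: 1, 3, 4, 5, 6, 8.
Primary stress on the rightmost head = syllable 8.
Primary stress: syllable 8 → nos.po.bor.sun.lu:p.fu:.ru.ˈle.fa.

8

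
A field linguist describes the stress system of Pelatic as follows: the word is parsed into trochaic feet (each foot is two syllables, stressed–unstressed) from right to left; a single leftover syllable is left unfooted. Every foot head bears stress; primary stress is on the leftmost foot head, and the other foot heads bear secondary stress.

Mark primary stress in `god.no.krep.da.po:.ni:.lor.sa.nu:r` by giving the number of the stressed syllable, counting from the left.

Parse right to left into trochaic (ˈσσ) feet: god (ˈno.krep) (ˈda.po:) (ˈni:.lor) (ˈsa.nu:r). Syllable 1 is left unfooted.
Foot heads (stressed positions): 2, 4, 6, 8.
End Rule Leftmost: primary stress on the leftmost head = syllable 2.
Primary stress: syllable 2 → god.ˈno.krep.da.po:.ni:.lor.sa.nu:r.

2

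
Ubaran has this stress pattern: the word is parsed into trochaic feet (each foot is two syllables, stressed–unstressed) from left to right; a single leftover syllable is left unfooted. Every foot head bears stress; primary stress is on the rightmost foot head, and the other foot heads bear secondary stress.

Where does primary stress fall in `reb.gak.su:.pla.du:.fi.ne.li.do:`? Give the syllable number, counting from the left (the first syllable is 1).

7

Parse left to right into trochaic (ˈσσ) feet: (ˈreb.gak) (ˈsu:.pla) (ˈdu:.fi) (ˈne.li) do:. Syllable 9 is left unfooted.
Foot heads (stressed positions): 1, 3, 5, 7.
End Rule Rightmost: primary stress on the rightmost head = syllable 7.
Primary stress: syllable 7 → reb.gak.su:.pla.du:.fi.ˈne.li.do:.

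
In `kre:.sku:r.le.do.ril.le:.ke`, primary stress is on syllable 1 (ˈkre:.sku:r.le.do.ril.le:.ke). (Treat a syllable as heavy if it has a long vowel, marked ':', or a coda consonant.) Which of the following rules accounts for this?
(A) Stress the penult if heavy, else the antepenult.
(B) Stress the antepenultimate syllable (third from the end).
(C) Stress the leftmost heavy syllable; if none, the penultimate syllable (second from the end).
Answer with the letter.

C

Rule A → syllable 6 (observed: 1).
Rule B → syllable 5 (observed: 1).
Rule C → syllable 1 ✓.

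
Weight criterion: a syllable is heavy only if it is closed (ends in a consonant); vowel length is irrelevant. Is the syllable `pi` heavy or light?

`pi`: short vowel, open (no coda). Open (no coda) → light.

light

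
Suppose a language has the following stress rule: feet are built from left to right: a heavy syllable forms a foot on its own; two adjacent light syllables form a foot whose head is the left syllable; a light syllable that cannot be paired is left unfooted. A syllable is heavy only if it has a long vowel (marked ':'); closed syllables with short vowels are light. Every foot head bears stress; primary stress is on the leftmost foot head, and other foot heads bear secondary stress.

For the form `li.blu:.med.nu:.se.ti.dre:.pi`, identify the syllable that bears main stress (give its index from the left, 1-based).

Weights: 1 li L, 2 blu: H, 3 med L, 4 nu: H, 5 se L, 6 ti L, 7 dre: H, 8 pi L.
Parse left to right (heavy = foot alone; LL = one foot; stranded L unfooted): li (ˈblu:) med (ˈnu:) (ˈse.ti) (ˈdre:) pi.
Foot heads: 2, 4, 5, 7.
Primary stress on the leftmost head = syllable 2.
Primary stress: syllable 2 → li.ˈblu:.med.nu:.se.ti.dre:.pi.

2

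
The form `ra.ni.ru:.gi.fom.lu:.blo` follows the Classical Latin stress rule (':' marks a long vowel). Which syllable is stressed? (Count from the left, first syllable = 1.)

6

Classical Latin: stress the penult if heavy (long vowel or closed), else the antepenult.
Weights: 5 fom H, 6 lu: H, 7 blo L.
The penult (syllable 6, lu:) is heavy, so it takes stress.
Stress on syllable 6: ra.ni.ru:.gi.fom.ˈlu:.blo.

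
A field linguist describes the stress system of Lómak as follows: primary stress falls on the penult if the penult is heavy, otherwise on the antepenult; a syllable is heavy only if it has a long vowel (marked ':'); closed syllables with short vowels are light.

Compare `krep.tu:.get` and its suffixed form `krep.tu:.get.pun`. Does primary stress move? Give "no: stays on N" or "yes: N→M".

no: stays on 2

Base `krep.tu:.get` (3 syllables):
  Weights: 1 krep L, 2 tu: H, 3 get L.
  The penult (syllable 2, tu:) is heavy, so it takes stress.
  → primary stress on syllable 2.
Suffixed `krep.tu:.get.pun` (4 syllables):
  Weights: 2 tu: H, 3 get L, 4 pun L.
  The penult (syllable 3, get) is light, so stress falls on the antepenult (syllable 2, tu:).
  → primary stress on syllable 2.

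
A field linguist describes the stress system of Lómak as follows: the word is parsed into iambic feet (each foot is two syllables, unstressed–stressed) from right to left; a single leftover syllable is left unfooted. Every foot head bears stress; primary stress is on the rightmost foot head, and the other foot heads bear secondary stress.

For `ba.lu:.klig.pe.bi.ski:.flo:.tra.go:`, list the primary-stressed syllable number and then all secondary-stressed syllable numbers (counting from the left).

Parse right to left into iambic (σˈσ) feet: ba (lu:.ˈklig) (pe.ˈbi) (ski:.ˈflo:) (tra.ˈgo:). Syllable 1 is left unfooted.
Foot heads (stressed positions): 3, 5, 7, 9.
End Rule Rightmost: primary stress on the rightmost head = syllable 9.
Secondary stress on 3, 5, 7: ba.lu:.ˌklig.pe.ˌbi.ski:.ˌflo:.tra.ˈgo:.

primary 9, secondary 3, 5, 7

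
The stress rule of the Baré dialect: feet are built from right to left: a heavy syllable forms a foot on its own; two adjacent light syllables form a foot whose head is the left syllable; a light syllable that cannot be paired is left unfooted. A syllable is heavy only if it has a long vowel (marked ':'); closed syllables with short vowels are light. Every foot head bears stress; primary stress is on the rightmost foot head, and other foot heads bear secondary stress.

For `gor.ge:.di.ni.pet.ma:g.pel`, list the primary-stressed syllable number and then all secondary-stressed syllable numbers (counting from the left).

Weights: 1 gor L, 2 ge: H, 3 di L, 4 ni L, 5 pet L, 6 ma:g H, 7 pel L.
Parse right to left (heavy = foot alone; LL = one foot; stranded L unfooted): gor (ˈge:) di (ˈni.pet) (ˈma:g) pel.
Foot heads: 2, 4, 6.
Primary stress on the rightmost head = syllable 6.
Secondary stress on 2, 4: gor.ˌge:.di.ˌni.pet.ˈma:g.pel.

primary 6, secondary 2, 4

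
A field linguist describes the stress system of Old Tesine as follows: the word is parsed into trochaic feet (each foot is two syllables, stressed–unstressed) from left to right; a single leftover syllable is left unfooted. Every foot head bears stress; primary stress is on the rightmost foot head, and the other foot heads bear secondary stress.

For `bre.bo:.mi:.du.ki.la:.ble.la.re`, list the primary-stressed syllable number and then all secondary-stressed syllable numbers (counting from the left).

Parse left to right into trochaic (ˈσσ) feet: (ˈbre.bo:) (ˈmi:.du) (ˈki.la:) (ˈble.la) re. Syllable 9 is left unfooted.
Foot heads (stressed positions): 1, 3, 5, 7.
End Rule Rightmost: primary stress on the rightmost head = syllable 7.
Secondary stress on 1, 3, 5: ˌbre.bo:.ˌmi:.du.ˌki.la:.ˈble.la.re.

primary 7, secondary 1, 3, 5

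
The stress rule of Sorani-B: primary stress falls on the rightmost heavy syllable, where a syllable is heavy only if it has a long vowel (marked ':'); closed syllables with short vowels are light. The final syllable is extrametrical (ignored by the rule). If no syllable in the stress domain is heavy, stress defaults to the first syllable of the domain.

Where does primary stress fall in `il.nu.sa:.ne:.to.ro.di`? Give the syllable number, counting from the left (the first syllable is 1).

4

The final syllable (7, di) is extrametrical; the stress domain is syllables 1–6.
Weights: 1 il L, 2 nu L, 3 sa: H, 4 ne: H, 5 to L, 6 ro L.
Heavy syllables in the domain: 3, 4. The rightmost is syllable 4 (ne:).
Primary stress: syllable 4 → il.nu.sa:.ˈne:.to.ro.di.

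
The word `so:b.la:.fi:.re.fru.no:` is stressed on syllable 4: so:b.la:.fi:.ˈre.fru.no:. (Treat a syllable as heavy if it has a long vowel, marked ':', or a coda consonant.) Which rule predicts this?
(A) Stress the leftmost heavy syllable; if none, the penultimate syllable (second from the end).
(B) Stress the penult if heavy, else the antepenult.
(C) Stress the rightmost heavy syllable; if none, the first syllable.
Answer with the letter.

Rule A → syllable 1 (observed: 4).
Rule B → syllable 4 ✓.
Rule C → syllable 6 (observed: 4).

B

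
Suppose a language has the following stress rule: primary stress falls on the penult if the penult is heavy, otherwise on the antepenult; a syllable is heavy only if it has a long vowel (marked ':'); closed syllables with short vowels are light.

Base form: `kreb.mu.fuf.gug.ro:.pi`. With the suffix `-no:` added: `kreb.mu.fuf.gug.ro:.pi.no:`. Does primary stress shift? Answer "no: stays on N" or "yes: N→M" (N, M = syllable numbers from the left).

no: stays on 5

Base `kreb.mu.fuf.gug.ro:.pi` (6 syllables):
  Weights: 4 gug L, 5 ro: H, 6 pi L.
  The penult (syllable 5, ro:) is heavy, so it takes stress.
  → primary stress on syllable 5.
Suffixed `kreb.mu.fuf.gug.ro:.pi.no:` (7 syllables):
  Weights: 5 ro: H, 6 pi L, 7 no: H.
  The penult (syllable 6, pi) is light, so stress falls on the antepenult (syllable 5, ro:).
  → primary stress on syllable 5.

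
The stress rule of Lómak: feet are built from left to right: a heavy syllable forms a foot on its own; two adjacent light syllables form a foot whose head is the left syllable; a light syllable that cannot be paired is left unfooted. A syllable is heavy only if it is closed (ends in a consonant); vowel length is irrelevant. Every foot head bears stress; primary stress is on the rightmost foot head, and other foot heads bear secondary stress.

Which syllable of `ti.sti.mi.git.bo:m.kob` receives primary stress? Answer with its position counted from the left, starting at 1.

6

Weights: 1 ti L, 2 sti L, 3 mi L, 4 git H, 5 bo:m H, 6 kob H.
Parse left to right (heavy = foot alone; LL = one foot; stranded L unfooted): (ˈti.sti) mi (ˈgit) (ˈbo:m) (ˈkob).
Foot heads: 1, 4, 5, 6.
Primary stress on the rightmost head = syllable 6.
Primary stress: syllable 6 → ti.sti.mi.git.bo:m.ˈkob.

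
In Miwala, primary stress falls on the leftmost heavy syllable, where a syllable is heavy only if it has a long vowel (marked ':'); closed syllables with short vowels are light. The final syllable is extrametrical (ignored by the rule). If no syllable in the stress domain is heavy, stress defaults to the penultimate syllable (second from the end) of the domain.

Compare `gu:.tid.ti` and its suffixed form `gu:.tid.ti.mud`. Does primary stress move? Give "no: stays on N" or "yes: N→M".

no: stays on 1

Base `gu:.tid.ti` (3 syllables):
  The final syllable (3, ti) is extrametrical; the stress domain is syllables 1–2.
  Weights: 1 gu: H, 2 tid L.
  Heavy syllables in the domain: 1. The leftmost is syllable 1 (gu:).
  → primary stress on syllable 1.
Suffixed `gu:.tid.ti.mud` (4 syllables):
  The final syllable (4, mud) is extrametrical; the stress domain is syllables 1–3.
  Weights: 1 gu: H, 2 tid L, 3 ti L.
  Heavy syllables in the domain: 1. The leftmost is syllable 1 (gu:).
  → primary stress on syllable 1.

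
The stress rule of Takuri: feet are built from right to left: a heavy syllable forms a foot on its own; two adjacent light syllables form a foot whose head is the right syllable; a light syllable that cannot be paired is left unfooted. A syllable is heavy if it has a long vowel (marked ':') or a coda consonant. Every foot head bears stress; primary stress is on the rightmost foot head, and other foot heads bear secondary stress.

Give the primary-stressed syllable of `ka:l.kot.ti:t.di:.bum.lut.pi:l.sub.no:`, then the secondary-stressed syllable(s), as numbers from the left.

Weights: 1 ka:l H, 2 kot H, 3 ti:t H, 4 di: H, 5 bum H, 6 lut H, 7 pi:l H, 8 sub H, 9 no: H.
Parse right to left (heavy = foot alone; LL = one foot; stranded L unfooted): (ˈka:l) (ˈkot) (ˈti:t) (ˈdi:) (ˈbum) (ˈlut) (ˈpi:l) (ˈsub) (ˈno:).
Foot heads: 1, 2, 3, 4, 5, 6, 7, 8, 9.
Primary stress on the rightmost head = syllable 9.
Secondary stress on 1, 2, 3, 4, 5, 6, 7, 8: ˌka:l.ˌkot.ˌti:t.ˌdi:.ˌbum.ˌlut.ˌpi:l.ˌsub.ˈno:.

primary 9, secondary 1, 2, 3, 4, 5, 6, 7, 8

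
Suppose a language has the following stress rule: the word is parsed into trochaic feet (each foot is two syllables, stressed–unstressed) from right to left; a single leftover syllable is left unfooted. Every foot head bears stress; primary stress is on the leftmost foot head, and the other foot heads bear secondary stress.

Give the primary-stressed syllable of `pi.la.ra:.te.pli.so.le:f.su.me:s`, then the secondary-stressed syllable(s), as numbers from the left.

primary 2, secondary 4, 6, 8

Parse right to left into trochaic (ˈσσ) feet: pi (ˈla.ra:) (ˈte.pli) (ˈso.le:f) (ˈsu.me:s). Syllable 1 is left unfooted.
Foot heads (stressed positions): 2, 4, 6, 8.
End Rule Leftmost: primary stress on the leftmost head = syllable 2.
Secondary stress on 4, 6, 8: pi.ˈla.ra:.ˌte.pli.ˌso.le:f.ˌsu.me:s.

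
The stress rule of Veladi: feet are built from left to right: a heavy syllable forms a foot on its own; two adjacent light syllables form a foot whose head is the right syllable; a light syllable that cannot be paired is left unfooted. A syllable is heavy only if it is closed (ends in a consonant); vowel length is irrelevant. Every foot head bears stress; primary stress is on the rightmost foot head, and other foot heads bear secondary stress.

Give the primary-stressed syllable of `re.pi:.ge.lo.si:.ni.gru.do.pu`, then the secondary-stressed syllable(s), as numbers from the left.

primary 8, secondary 2, 4, 6

Weights: 1 re L, 2 pi: L, 3 ge L, 4 lo L, 5 si: L, 6 ni L, 7 gru L, 8 do L, 9 pu L.
Parse left to right (heavy = foot alone; LL = one foot; stranded L unfooted): (re.ˈpi:) (ge.ˈlo) (si:.ˈni) (gru.ˈdo) pu.
Foot heads: 2, 4, 6, 8.
Primary stress on the rightmost head = syllable 8.
Secondary stress on 2, 4, 6: re.ˌpi:.ge.ˌlo.si:.ˌni.gru.ˈdo.pu.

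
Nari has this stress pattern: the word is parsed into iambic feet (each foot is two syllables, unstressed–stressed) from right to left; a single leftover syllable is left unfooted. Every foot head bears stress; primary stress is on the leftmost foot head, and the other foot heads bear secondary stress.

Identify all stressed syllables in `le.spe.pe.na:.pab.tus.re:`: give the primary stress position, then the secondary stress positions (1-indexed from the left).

Parse right to left into iambic (σˈσ) feet: le (spe.ˈpe) (na:.ˈpab) (tus.ˈre:). Syllable 1 is left unfooted.
Foot heads (stressed positions): 3, 5, 7.
End Rule Leftmost: primary stress on the leftmost head = syllable 3.
Secondary stress on 5, 7: le.spe.ˈpe.na:.ˌpab.tus.ˌre:.

primary 3, secondary 5, 7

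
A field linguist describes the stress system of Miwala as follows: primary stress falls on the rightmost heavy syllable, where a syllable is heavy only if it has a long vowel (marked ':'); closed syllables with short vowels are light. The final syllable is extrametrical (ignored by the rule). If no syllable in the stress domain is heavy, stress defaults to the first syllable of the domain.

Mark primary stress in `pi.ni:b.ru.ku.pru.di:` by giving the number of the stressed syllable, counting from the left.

The final syllable (6, di:) is extrametrical; the stress domain is syllables 1–5.
Weights: 1 pi L, 2 ni:b H, 3 ru L, 4 ku L, 5 pru L.
Heavy syllables in the domain: 2. The rightmost is syllable 2 (ni:b).
Primary stress: syllable 2 → pi.ˈni:b.ru.ku.pru.di:.

2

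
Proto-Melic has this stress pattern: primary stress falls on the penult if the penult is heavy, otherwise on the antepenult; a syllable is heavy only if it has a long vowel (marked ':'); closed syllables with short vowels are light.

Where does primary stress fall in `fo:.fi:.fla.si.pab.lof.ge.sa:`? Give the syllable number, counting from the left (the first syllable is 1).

Weights: 6 lof L, 7 ge L, 8 sa: H.
The penult (syllable 7, ge) is light, so stress falls on the antepenult (syllable 6, lof).
Primary stress: syllable 6 → fo:.fi:.fla.si.pab.ˈlof.ge.sa:.

6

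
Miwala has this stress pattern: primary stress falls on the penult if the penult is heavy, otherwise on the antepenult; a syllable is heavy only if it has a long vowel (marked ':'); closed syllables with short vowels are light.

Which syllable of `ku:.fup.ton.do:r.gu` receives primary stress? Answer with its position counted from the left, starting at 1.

Weights: 3 ton L, 4 do:r H, 5 gu L.
The penult (syllable 4, do:r) is heavy, so it takes stress.
Primary stress: syllable 4 → ku:.fup.ton.ˈdo:r.gu.

4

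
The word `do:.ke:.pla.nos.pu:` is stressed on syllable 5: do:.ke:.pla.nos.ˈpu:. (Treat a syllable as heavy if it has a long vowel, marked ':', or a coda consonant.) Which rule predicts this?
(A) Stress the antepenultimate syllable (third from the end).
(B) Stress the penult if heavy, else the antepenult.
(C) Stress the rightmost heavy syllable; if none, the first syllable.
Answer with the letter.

C

Rule A → syllable 3 (observed: 5).
Rule B → syllable 4 (observed: 5).
Rule C → syllable 5 ✓.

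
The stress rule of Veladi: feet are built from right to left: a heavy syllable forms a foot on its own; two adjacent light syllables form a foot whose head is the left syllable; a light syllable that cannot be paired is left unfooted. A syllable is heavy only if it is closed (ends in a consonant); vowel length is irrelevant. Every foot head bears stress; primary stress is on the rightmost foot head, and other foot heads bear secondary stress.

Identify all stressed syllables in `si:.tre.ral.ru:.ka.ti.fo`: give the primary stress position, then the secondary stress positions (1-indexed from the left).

primary 6, secondary 1, 3, 4

Weights: 1 si: L, 2 tre L, 3 ral H, 4 ru: L, 5 ka L, 6 ti L, 7 fo L.
Parse right to left (heavy = foot alone; LL = one foot; stranded L unfooted): (ˈsi:.tre) (ˈral) (ˈru:.ka) (ˈti.fo).
Foot heads: 1, 3, 4, 6.
Primary stress on the rightmost head = syllable 6.
Secondary stress on 1, 3, 4: ˌsi:.tre.ˌral.ˌru:.ka.ˈti.fo.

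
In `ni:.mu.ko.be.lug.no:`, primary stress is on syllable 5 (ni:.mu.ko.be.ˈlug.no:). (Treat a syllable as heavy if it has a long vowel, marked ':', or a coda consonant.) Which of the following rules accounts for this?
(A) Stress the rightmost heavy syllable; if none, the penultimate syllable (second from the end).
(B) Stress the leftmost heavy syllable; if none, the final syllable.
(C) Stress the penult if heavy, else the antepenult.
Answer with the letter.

Rule A → syllable 6 (observed: 5).
Rule B → syllable 1 (observed: 5).
Rule C → syllable 5 ✓.

C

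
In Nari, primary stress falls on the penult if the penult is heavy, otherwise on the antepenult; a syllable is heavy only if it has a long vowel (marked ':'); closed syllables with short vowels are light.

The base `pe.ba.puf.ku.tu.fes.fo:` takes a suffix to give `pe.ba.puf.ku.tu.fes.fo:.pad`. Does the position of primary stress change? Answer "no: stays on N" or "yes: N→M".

Base `pe.ba.puf.ku.tu.fes.fo:` (7 syllables):
  Weights: 5 tu L, 6 fes L, 7 fo: H.
  The penult (syllable 6, fes) is light, so stress falls on the antepenult (syllable 5, tu).
  → primary stress on syllable 5.
Suffixed `pe.ba.puf.ku.tu.fes.fo:.pad` (8 syllables):
  Weights: 6 fes L, 7 fo: H, 8 pad L.
  The penult (syllable 7, fo:) is heavy, so it takes stress.
  → primary stress on syllable 7.

yes: 5→7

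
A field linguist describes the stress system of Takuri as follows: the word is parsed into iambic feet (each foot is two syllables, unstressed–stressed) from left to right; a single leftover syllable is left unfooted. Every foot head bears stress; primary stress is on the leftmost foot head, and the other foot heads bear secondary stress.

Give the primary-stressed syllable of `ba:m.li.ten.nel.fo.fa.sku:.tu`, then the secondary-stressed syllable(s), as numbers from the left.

Parse left to right into iambic (σˈσ) feet: (ba:m.ˈli) (ten.ˈnel) (fo.ˈfa) (sku:.ˈtu).
Foot heads (stressed positions): 2, 4, 6, 8.
End Rule Leftmost: primary stress on the leftmost head = syllable 2.
Secondary stress on 4, 6, 8: ba:m.ˈli.ten.ˌnel.fo.ˌfa.sku:.ˌtu.

primary 2, secondary 4, 6, 8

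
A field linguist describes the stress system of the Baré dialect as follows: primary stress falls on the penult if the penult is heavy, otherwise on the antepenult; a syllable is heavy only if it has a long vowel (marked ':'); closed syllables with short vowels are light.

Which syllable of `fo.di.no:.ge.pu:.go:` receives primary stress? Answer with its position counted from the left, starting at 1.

Weights: 4 ge L, 5 pu: H, 6 go: H.
The penult (syllable 5, pu:) is heavy, so it takes stress.
Primary stress: syllable 5 → fo.di.no:.ge.ˈpu:.go:.

5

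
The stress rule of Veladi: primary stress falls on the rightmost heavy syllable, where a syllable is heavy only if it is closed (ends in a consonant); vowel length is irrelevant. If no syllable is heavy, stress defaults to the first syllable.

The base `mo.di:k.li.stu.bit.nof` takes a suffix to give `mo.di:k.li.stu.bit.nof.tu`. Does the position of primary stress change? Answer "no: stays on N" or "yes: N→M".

no: stays on 6

Base `mo.di:k.li.stu.bit.nof` (6 syllables):
  Weights: 1 mo L, 2 di:k H, 3 li L, 4 stu L, 5 bit H, 6 nof H.
  Heavy syllables in the domain: 2, 5, 6. The rightmost is syllable 6 (nof).
  → primary stress on syllable 6.
Suffixed `mo.di:k.li.stu.bit.nof.tu` (7 syllables):
  Weights: 1 mo L, 2 di:k H, 3 li L, 4 stu L, 5 bit H, 6 nof H, 7 tu L.
  Heavy syllables in the domain: 2, 5, 6. The rightmost is syllable 6 (nof).
  → primary stress on syllable 6.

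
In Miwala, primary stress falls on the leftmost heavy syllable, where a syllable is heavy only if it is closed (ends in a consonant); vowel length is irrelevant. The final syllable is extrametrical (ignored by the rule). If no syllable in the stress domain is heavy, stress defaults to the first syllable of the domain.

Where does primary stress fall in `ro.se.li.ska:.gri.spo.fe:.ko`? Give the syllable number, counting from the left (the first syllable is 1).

1

The final syllable (8, ko) is extrametrical; the stress domain is syllables 1–7.
Weights: 1 ro L, 2 se L, 3 li L, 4 ska: L, 5 gri L, 6 spo L, 7 fe: L.
No heavy syllable in the domain; default to the first syllable of the domain = syllable 1.
Primary stress: syllable 1 → ˈro.se.li.ska:.gri.spo.fe:.ko.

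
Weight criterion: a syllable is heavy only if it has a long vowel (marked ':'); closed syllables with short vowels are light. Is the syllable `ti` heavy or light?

light

`ti`: short vowel, open (no coda). Short vowel → light.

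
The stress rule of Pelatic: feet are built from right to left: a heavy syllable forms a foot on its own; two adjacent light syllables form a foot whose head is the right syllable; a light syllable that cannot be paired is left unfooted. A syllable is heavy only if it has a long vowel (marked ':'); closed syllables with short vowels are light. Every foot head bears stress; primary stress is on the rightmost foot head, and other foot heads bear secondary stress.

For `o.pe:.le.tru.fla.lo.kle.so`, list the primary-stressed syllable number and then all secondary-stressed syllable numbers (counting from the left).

Weights: 1 o L, 2 pe: H, 3 le L, 4 tru L, 5 fla L, 6 lo L, 7 kle L, 8 so L.
Parse right to left (heavy = foot alone; LL = one foot; stranded L unfooted): o (ˈpe:) (le.ˈtru) (fla.ˈlo) (kle.ˈso).
Foot heads: 2, 4, 6, 8.
Primary stress on the rightmost head = syllable 8.
Secondary stress on 2, 4, 6: o.ˌpe:.le.ˌtru.fla.ˌlo.kle.ˈso.

primary 8, secondary 2, 4, 6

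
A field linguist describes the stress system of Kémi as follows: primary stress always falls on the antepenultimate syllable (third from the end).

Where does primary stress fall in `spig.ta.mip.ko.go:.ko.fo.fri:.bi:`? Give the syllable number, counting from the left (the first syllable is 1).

The word has 9 syllables; the antepenultimate syllable (third from the end) is syllable 7 (fo).
Primary stress: syllable 7 → spig.ta.mip.ko.go:.ko.ˈfo.fri:.bi:.

7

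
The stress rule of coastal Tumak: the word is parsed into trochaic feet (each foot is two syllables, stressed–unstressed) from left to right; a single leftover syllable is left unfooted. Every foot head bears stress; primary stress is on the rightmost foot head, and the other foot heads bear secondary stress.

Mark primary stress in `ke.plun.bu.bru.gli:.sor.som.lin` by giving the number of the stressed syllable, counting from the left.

Parse left to right into trochaic (ˈσσ) feet: (ˈke.plun) (ˈbu.bru) (ˈgli:.sor) (ˈsom.lin).
Foot heads (stressed positions): 1, 3, 5, 7.
End Rule Rightmost: primary stress on the rightmost head = syllable 7.
Primary stress: syllable 7 → ke.plun.bu.bru.gli:.sor.ˈsom.lin.

7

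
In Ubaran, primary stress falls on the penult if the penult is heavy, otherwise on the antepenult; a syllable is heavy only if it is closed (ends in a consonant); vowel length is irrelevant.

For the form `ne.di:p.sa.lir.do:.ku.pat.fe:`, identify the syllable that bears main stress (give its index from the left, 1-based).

7

Weights: 6 ku L, 7 pat H, 8 fe: L.
The penult (syllable 7, pat) is heavy, so it takes stress.
Primary stress: syllable 7 → ne.di:p.sa.lir.do:.ku.ˈpat.fe:.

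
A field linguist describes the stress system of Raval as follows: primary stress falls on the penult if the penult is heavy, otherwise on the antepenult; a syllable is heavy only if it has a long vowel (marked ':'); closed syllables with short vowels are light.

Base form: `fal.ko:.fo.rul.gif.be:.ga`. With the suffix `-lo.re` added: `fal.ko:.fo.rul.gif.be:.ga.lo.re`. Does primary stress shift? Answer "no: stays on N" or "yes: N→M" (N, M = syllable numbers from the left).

Base `fal.ko:.fo.rul.gif.be:.ga` (7 syllables):
  Weights: 5 gif L, 6 be: H, 7 ga L.
  The penult (syllable 6, be:) is heavy, so it takes stress.
  → primary stress on syllable 6.
Suffixed `fal.ko:.fo.rul.gif.be:.ga.lo.re` (9 syllables):
  Weights: 7 ga L, 8 lo L, 9 re L.
  The penult (syllable 8, lo) is light, so stress falls on the antepenult (syllable 7, ga).
  → primary stress on syllable 7.

yes: 6→7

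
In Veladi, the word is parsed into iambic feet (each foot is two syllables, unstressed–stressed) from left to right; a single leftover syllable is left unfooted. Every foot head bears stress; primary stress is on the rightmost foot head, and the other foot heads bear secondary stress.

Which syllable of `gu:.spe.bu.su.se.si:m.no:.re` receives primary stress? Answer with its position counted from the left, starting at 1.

8

Parse left to right into iambic (σˈσ) feet: (gu:.ˈspe) (bu.ˈsu) (se.ˈsi:m) (no:.ˈre).
Foot heads (stressed positions): 2, 4, 6, 8.
End Rule Rightmost: primary stress on the rightmost head = syllable 8.
Primary stress: syllable 8 → gu:.spe.bu.su.se.si:m.no:.ˈre.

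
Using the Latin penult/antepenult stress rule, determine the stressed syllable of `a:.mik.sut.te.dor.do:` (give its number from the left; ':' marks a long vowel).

Classical Latin: stress the penult if heavy (long vowel or closed), else the antepenult.
Weights: 4 te L, 5 dor H, 6 do: H.
The penult (syllable 5, dor) is heavy, so it takes stress.
Stress on syllable 5: a:.mik.sut.te.ˈdor.do:.

5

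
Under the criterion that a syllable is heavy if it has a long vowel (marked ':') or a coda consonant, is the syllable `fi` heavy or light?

light

`fi`: short vowel, open (no coda). Short vowel, open → light.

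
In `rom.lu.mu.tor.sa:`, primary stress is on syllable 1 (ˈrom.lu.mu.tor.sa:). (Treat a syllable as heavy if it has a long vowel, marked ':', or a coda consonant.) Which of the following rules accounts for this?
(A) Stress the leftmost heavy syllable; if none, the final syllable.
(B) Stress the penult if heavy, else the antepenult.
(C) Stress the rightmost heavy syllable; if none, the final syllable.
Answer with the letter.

Rule A → syllable 1 ✓.
Rule B → syllable 4 (observed: 1).
Rule C → syllable 5 (observed: 1).

A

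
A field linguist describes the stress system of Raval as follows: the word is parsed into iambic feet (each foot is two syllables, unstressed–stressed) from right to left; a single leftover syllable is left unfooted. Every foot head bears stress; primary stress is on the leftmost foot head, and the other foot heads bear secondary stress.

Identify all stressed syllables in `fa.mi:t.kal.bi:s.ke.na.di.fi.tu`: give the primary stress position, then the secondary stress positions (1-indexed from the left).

primary 3, secondary 5, 7, 9

Parse right to left into iambic (σˈσ) feet: fa (mi:t.ˈkal) (bi:s.ˈke) (na.ˈdi) (fi.ˈtu). Syllable 1 is left unfooted.
Foot heads (stressed positions): 3, 5, 7, 9.
End Rule Leftmost: primary stress on the leftmost head = syllable 3.
Secondary stress on 5, 7, 9: fa.mi:t.ˈkal.bi:s.ˌke.na.ˌdi.fi.ˌtu.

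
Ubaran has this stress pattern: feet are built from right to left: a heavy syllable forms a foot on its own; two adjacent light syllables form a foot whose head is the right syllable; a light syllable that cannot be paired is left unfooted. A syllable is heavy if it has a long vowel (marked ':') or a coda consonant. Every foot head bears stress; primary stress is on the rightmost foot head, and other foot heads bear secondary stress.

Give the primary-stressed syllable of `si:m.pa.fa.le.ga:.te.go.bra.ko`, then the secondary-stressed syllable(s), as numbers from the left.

primary 9, secondary 1, 4, 5, 7

Weights: 1 si:m H, 2 pa L, 3 fa L, 4 le L, 5 ga: H, 6 te L, 7 go L, 8 bra L, 9 ko L.
Parse right to left (heavy = foot alone; LL = one foot; stranded L unfooted): (ˈsi:m) pa (fa.ˈle) (ˈga:) (te.ˈgo) (bra.ˈko).
Foot heads: 1, 4, 5, 7, 9.
Primary stress on the rightmost head = syllable 9.
Secondary stress on 1, 4, 5, 7: ˌsi:m.pa.fa.ˌle.ˌga:.te.ˌgo.bra.ˈko.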